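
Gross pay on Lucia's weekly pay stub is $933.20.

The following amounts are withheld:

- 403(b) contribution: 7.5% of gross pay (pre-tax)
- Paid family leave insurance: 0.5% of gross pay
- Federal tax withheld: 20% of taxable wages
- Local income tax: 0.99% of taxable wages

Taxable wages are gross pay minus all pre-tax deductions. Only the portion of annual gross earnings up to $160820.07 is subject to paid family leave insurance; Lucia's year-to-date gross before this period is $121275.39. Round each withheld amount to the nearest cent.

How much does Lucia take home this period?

403(b) contribution: $933.20 × 0.075 = $69.99
Taxable wages = $933.20 − $69.99 = $863.21
Local income tax: $863.21 × 0.0099 = $8.55
Federal tax withheld: $863.21 × 0.2 = $172.64
Paid family leave insurance: cap not yet reached, full $933.20 is subject → $933.20 × 0.005 = $4.67
Total deductions = $69.99 + $8.55 + $172.64 + $4.67 = $255.85
Net pay = $933.20 − $255.85 = $677.35

$677.35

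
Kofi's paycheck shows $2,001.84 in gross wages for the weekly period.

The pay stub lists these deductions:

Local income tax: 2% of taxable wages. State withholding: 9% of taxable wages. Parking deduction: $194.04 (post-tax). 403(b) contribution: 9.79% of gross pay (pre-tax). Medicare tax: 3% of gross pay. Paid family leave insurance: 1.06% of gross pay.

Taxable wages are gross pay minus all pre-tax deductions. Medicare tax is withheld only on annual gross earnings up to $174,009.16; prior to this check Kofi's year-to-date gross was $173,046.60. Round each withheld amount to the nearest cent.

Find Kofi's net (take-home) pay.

403(b) contribution: $2,001.84 × 0.0979 = $195.98
Taxable wages = $2,001.84 − $195.98 = $1,805.86
State withholding: $1,805.86 × 0.09 = $162.53
Local income tax: $1,805.86 × 0.02 = $36.12
Paid family leave insurance: $2,001.84 × 0.0106 = $21.22
Medicare tax: only $174,009.16 − $173,046.60 = $962.56 of this check is subject → $962.56 × 0.03 = $28.88
Parking deduction: $194.04
Total deductions = $195.98 + $162.53 + $36.12 + $21.22 + $28.88 + $194.04 = $638.77
Net pay = $2,001.84 − $638.77 = $1,363.07

$1,363.07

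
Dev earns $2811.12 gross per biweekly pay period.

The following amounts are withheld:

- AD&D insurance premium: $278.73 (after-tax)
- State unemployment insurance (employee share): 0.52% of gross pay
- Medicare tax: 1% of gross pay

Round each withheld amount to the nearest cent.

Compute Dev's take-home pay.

$2489.66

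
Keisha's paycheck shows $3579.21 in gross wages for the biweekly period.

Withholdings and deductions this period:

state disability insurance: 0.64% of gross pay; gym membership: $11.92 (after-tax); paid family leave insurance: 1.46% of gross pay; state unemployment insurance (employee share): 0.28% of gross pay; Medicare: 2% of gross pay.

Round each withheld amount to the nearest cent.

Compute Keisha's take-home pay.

Medicare: $3579.21 × 0.02 = $71.58
State disability insurance: $3579.21 × 0.0064 = $22.91
State unemployment insurance (employee share): $3579.21 × 0.0028 = $10.02
Paid family leave insurance: $3579.21 × 0.0146 = $52.26
Gym membership: $11.92
Total deductions = $71.58 + $22.91 + $10.02 + $52.26 + $11.92 = $168.69
Net pay = $3579.21 − $168.69 = $3410.52

$3410.52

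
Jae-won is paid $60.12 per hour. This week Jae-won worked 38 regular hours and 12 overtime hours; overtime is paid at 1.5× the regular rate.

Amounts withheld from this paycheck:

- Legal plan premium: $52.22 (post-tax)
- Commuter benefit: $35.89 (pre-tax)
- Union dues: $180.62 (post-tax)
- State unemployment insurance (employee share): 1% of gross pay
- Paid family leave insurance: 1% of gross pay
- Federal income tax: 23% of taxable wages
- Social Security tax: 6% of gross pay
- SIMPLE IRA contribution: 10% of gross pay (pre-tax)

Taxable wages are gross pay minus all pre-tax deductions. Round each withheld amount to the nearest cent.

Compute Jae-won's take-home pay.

$1803.32

Regular pay: 38 × $60.12 = $2284.56
Overtime pay: 12 × $60.12 × 1.5 = $1082.16
Gross pay = $2284.56 + $1082.16 = $3366.72
Commuter benefit: $35.89
SIMPLE IRA contribution: $3366.72 × 0.1 = $336.67
Pre-tax total = $35.89 + $336.67 = $372.56
Taxable wages = $3366.72 − $372.56 = $2994.16
Federal income tax: $2994.16 × 0.23 = $688.66
Paid family leave insurance: $3366.72 × 0.01 = $33.67
Social Security tax: $3366.72 × 0.06 = $202.00
State unemployment insurance (employee share): $3366.72 × 0.01 = $33.67
Legal plan premium: $52.22
Union dues: $180.62
Total deductions = $35.89 + $336.67 + $688.66 + $33.67 + $202.00 + $33.67 + $52.22 + $180.62 = $1563.40
Net pay = $3366.72 − $1563.40 = $1803.32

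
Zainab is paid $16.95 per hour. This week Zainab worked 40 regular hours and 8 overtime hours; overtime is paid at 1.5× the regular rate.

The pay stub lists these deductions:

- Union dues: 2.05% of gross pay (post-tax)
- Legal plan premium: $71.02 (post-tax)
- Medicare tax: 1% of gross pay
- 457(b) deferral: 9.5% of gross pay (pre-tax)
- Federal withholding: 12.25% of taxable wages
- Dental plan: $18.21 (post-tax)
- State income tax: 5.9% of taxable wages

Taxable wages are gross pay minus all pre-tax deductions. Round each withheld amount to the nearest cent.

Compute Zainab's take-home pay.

Regular pay: 40 × $16.95 = $678.00
Overtime pay: 8 × $16.95 × 1.5 = $203.40
Gross pay = $678.00 + $203.40 = $881.40
457(b) deferral: $881.40 × 0.095 = $83.73
Taxable wages = $881.40 − $83.73 = $797.67
Federal withholding: $797.67 × 0.1225 = $97.71
State income tax: $797.67 × 0.059 = $47.06
Medicare tax: $881.40 × 0.01 = $8.81
Union dues: $881.40 × 0.0205 = $18.07
Dental plan: $18.21
Legal plan premium: $71.02
Total deductions = $83.73 + $97.71 + $47.06 + $8.81 + $18.07 + $18.21 + $71.02 = $344.61
Net pay = $881.40 − $344.61 = $536.79

$536.79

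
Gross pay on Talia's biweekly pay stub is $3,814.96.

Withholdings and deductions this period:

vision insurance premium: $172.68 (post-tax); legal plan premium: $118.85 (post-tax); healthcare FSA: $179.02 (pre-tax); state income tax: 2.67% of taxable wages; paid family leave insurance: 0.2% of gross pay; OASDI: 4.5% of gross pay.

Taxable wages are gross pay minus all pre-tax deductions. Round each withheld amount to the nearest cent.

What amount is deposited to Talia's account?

Healthcare FSA: $179.02
Taxable wages = $3,814.96 − $179.02 = $3,635.94
State income tax: $3,635.94 × 0.0267 = $97.08
Paid family leave insurance: $3,814.96 × 0.002 = $7.63
OASDI: $3,814.96 × 0.045 = $171.67
Legal plan premium: $118.85
Vision insurance premium: $172.68
Total deductions = $179.02 + $97.08 + $7.63 + $171.67 + $118.85 + $172.68 = $746.93
Net pay = $3,814.96 − $746.93 = $3,068.03

$3,068.03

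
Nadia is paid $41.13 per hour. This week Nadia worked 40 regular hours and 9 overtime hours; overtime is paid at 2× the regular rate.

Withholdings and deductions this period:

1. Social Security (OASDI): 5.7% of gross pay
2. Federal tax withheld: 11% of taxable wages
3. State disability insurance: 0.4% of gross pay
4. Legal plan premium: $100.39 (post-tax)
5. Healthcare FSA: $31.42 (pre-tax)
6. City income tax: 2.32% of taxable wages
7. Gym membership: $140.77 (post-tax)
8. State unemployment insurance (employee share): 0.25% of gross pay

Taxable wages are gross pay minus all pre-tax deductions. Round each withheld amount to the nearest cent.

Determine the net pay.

$1647.91

Regular pay: 40 × $41.13 = $1645.20
Overtime pay: 9 × $41.13 × 2 = $740.34
Gross pay = $1645.20 + $740.34 = $2385.54
Healthcare FSA: $31.42
Taxable wages = $2385.54 − $31.42 = $2354.12
Federal tax withheld: $2354.12 × 0.11 = $258.95
City income tax: $2354.12 × 0.0232 = $54.62
Social Security (OASDI): $2385.54 × 0.057 = $135.98
State disability insurance: $2385.54 × 0.004 = $9.54
State unemployment insurance (employee share): $2385.54 × 0.0025 = $5.96
Gym membership: $140.77
Legal plan premium: $100.39
Total deductions = $31.42 + $258.95 + $54.62 + $135.98 + $9.54 + $5.96 + $140.77 + $100.39 = $737.63
Net pay = $2385.54 − $737.63 = $1647.91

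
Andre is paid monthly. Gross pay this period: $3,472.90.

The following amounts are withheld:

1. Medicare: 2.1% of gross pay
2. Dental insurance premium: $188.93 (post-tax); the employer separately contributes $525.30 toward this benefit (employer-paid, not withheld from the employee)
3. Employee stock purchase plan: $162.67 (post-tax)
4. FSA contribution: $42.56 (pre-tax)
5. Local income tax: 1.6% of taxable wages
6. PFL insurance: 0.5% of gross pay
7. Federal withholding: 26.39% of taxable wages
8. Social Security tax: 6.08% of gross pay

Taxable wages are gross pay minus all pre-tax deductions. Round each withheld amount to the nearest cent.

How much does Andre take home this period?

$1,817.14

FSA contribution: $42.56
Taxable wages = $3,472.90 − $42.56 = $3,430.34
Federal withholding: $3,430.34 × 0.2639 = $905.27
Local income tax: $3,430.34 × 0.016 = $54.89
Medicare: $3,472.90 × 0.021 = $72.93
Social Security tax: $3,472.90 × 0.0608 = $211.15
PFL insurance: $3,472.90 × 0.005 = $17.36
Dental insurance premium: $188.93
Employee stock purchase plan: $162.67
(Employer's $525.30 toward dental insurance premium is not withheld from the employee.)
Total deductions = $42.56 + $905.27 + $54.89 + $72.93 + $211.15 + $17.36 + $188.93 + $162.67 = $1,655.76
Net pay = $3,472.90 − $1,655.76 = $1,817.14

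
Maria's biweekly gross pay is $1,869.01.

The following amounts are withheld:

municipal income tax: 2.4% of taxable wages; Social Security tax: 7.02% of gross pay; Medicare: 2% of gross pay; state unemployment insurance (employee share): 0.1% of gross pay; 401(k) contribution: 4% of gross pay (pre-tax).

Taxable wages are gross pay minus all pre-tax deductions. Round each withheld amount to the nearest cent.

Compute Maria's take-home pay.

$1,580.74

401(k) contribution: $1,869.01 × 0.04 = $74.76
Taxable wages = $1,869.01 − $74.76 = $1,794.25
Municipal income tax: $1,794.25 × 0.024 = $43.06
Medicare: $1,869.01 × 0.02 = $37.38
State unemployment insurance (employee share): $1,869.01 × 0.001 = $1.87
Social Security tax: $1,869.01 × 0.0702 = $131.20
Total deductions = $74.76 + $43.06 + $37.38 + $1.87 + $131.20 = $288.27
Net pay = $1,869.01 − $288.27 = $1,580.74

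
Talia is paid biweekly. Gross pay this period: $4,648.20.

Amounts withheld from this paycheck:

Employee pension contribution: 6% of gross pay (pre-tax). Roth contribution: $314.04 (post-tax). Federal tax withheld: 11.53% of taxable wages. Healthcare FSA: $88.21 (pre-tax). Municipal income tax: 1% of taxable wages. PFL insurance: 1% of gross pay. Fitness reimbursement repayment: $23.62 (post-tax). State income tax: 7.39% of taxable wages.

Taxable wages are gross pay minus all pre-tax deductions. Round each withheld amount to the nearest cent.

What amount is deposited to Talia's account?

Employee pension contribution: $4,648.20 × 0.06 = $278.89
Healthcare FSA: $88.21
Pre-tax total = $278.89 + $88.21 = $367.10
Taxable wages = $4,648.20 − $367.10 = $4,281.10
Federal tax withheld: $4,281.10 × 0.1153 = $493.61
State income tax: $4,281.10 × 0.0739 = $316.37
Municipal income tax: $4,281.10 × 0.01 = $42.81
PFL insurance: $4,648.20 × 0.01 = $46.48
Roth contribution: $314.04
Fitness reimbursement repayment: $23.62
Total deductions = $278.89 + $88.21 + $493.61 + $316.37 + $42.81 + $46.48 + $314.04 + $23.62 = $1,604.03
Net pay = $4,648.20 − $1,604.03 = $3,044.17

$3,044.17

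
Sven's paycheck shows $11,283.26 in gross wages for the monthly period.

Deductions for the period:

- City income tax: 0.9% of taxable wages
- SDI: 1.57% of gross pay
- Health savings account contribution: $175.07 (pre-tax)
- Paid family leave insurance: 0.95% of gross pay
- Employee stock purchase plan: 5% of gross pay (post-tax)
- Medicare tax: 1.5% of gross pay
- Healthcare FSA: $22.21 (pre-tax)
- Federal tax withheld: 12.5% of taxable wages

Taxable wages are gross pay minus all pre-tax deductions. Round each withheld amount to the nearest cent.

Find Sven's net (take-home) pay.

$8,582.71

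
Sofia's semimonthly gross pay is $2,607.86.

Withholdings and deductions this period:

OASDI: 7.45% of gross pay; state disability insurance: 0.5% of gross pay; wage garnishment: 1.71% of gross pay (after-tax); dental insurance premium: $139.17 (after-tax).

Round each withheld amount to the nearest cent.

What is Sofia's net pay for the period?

$2,216.77

OASDI: $2,607.86 × 0.0745 = $194.29
State disability insurance: $2,607.86 × 0.005 = $13.04
Dental insurance premium: $139.17
Wage garnishment: $2,607.86 × 0.0171 = $44.59
Total deductions = $194.29 + $13.04 + $139.17 + $44.59 = $391.09
Net pay = $2,607.86 − $391.09 = $2,216.77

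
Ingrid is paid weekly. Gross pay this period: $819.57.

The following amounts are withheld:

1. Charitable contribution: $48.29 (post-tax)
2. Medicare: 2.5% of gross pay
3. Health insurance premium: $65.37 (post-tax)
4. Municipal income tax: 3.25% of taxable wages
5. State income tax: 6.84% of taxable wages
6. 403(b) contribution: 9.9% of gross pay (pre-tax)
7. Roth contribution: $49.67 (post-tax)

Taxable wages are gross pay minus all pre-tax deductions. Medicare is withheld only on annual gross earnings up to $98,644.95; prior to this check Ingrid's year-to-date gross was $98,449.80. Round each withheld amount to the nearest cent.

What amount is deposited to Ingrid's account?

$495.71

403(b) contribution: $819.57 × 0.099 = $81.14
Taxable wages = $819.57 − $81.14 = $738.43
Municipal income tax: $738.43 × 0.0325 = $24.00
State income tax: $738.43 × 0.0684 = $50.51
Medicare: only $98,644.95 − $98,449.80 = $195.15 of this check is subject → $195.15 × 0.025 = $4.88
Health insurance premium: $65.37
Charitable contribution: $48.29
Roth contribution: $49.67
Total deductions = $81.14 + $24.00 + $50.51 + $4.88 + $65.37 + $48.29 + $49.67 = $323.86
Net pay = $819.57 − $323.86 = $495.71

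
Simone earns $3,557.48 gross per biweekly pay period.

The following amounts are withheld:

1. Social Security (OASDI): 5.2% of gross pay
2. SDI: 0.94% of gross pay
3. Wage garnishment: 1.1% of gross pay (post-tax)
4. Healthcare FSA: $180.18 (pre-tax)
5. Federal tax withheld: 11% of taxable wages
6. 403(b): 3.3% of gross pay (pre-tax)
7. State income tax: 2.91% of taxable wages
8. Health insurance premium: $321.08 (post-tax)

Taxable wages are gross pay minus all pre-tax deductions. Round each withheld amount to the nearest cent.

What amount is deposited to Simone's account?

Healthcare FSA: $180.18
403(b): $3,557.48 × 0.033 = $117.40
Pre-tax total = $180.18 + $117.40 = $297.58
Taxable wages = $3,557.48 − $297.58 = $3,259.90
State income tax: $3,259.90 × 0.0291 = $94.86
Federal tax withheld: $3,259.90 × 0.11 = $358.59
SDI: $3,557.48 × 0.0094 = $33.44
Social Security (OASDI): $3,557.48 × 0.052 = $184.99
Health insurance premium: $321.08
Wage garnishment: $3,557.48 × 0.011 = $39.13
Total deductions = $180.18 + $117.40 + $94.86 + $358.59 + $33.44 + $184.99 + $321.08 + $39.13 = $1,329.67
Net pay = $3,557.48 − $1,329.67 = $2,227.81

$2,227.81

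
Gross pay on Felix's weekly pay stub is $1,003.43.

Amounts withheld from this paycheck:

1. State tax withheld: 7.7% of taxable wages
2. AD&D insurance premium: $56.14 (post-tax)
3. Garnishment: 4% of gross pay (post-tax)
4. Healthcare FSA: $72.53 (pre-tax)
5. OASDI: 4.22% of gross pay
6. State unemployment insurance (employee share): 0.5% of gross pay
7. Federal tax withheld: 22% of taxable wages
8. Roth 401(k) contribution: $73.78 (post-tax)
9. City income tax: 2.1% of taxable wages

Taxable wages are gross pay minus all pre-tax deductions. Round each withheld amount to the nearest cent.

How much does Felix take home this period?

Healthcare FSA: $72.53
Taxable wages = $1,003.43 − $72.53 = $930.90
Federal tax withheld: $930.90 × 0.22 = $204.80
State tax withheld: $930.90 × 0.077 = $71.68
City income tax: $930.90 × 0.021 = $19.55
State unemployment insurance (employee share): $1,003.43 × 0.005 = $5.02
OASDI: $1,003.43 × 0.0422 = $42.34
Roth 401(k) contribution: $73.78
Garnishment: $1,003.43 × 0.04 = $40.14
AD&D insurance premium: $56.14
Total deductions = $72.53 + $204.80 + $71.68 + $19.55 + $5.02 + $42.34 + $73.78 + $40.14 + $56.14 = $585.98
Net pay = $1,003.43 − $585.98 = $417.45

$417.45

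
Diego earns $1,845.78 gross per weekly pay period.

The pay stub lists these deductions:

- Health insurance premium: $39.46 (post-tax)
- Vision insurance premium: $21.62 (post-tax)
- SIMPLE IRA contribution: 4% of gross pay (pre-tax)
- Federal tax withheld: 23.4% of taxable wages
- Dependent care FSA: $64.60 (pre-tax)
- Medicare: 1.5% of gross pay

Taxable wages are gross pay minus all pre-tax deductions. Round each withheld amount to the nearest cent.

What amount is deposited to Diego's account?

$1,219.06

Dependent care FSA: $64.60
SIMPLE IRA contribution: $1,845.78 × 0.04 = $73.83
Pre-tax total = $64.60 + $73.83 = $138.43
Taxable wages = $1,845.78 − $138.43 = $1,707.35
Federal tax withheld: $1,707.35 × 0.234 = $399.52
Medicare: $1,845.78 × 0.015 = $27.69
Vision insurance premium: $21.62
Health insurance premium: $39.46
Total deductions = $64.60 + $73.83 + $399.52 + $27.69 + $21.62 + $39.46 = $626.72
Net pay = $1,845.78 − $626.72 = $1,219.06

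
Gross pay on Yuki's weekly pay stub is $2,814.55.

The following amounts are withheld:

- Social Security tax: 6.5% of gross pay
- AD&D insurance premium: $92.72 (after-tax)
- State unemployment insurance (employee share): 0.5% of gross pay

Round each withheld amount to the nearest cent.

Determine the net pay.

$2,524.81

Social Security tax: $2,814.55 × 0.065 = $182.95
State unemployment insurance (employee share): $2,814.55 × 0.005 = $14.07
AD&D insurance premium: $92.72
Total deductions = $182.95 + $14.07 + $92.72 = $289.74
Net pay = $2,814.55 − $289.74 = $2,524.81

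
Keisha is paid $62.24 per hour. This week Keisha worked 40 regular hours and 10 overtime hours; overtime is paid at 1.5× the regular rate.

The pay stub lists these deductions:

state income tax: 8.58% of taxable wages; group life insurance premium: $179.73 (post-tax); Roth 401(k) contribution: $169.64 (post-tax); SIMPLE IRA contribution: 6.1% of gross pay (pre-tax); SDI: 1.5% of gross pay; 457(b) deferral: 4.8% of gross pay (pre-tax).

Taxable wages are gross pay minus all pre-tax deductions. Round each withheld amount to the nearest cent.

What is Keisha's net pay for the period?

$2,387.65

Regular pay: 40 × $62.24 = $2,489.60
Overtime pay: 10 × $62.24 × 1.5 = $933.60
Gross pay = $2,489.60 + $933.60 = $3,423.20
457(b) deferral: $3,423.20 × 0.048 = $164.31
SIMPLE IRA contribution: $3,423.20 × 0.061 = $208.82
Pre-tax total = $164.31 + $208.82 = $373.13
Taxable wages = $3,423.20 − $373.13 = $3,050.07
State income tax: $3,050.07 × 0.0858 = $261.70
SDI: $3,423.20 × 0.015 = $51.35
Group life insurance premium: $179.73
Roth 401(k) contribution: $169.64
Total deductions = $164.31 + $208.82 + $261.70 + $51.35 + $179.73 + $169.64 = $1,035.55
Net pay = $3,423.20 − $1,035.55 = $2,387.65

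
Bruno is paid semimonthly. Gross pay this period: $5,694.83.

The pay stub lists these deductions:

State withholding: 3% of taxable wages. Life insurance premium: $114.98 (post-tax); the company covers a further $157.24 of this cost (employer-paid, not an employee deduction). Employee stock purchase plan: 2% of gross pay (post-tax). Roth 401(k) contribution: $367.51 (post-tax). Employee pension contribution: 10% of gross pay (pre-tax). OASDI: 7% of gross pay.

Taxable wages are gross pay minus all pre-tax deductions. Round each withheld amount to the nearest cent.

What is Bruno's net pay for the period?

$3,976.56

Employee pension contribution: $5,694.83 × 0.1 = $569.48
Taxable wages = $5,694.83 − $569.48 = $5,125.35
State withholding: $5,125.35 × 0.03 = $153.76
OASDI: $5,694.83 × 0.07 = $398.64
Roth 401(k) contribution: $367.51
Employee stock purchase plan: $5,694.83 × 0.02 = $113.90
Life insurance premium: $114.98
(Employer's $157.24 toward life insurance premium is not withheld from the employee.)
Total deductions = $569.48 + $153.76 + $398.64 + $367.51 + $113.90 + $114.98 = $1,718.27
Net pay = $5,694.83 − $1,718.27 = $3,976.56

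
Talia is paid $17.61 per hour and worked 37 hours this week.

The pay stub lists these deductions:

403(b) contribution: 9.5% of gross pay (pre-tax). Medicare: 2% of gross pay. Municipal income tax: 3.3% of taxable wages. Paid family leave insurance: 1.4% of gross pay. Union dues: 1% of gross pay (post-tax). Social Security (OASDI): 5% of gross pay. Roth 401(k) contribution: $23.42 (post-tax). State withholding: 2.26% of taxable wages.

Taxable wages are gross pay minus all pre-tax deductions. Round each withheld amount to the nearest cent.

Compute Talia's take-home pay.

Gross pay: 37 × $17.61 = $651.57
403(b) contribution: $651.57 × 0.095 = $61.90
Taxable wages = $651.57 − $61.90 = $589.67
State withholding: $589.67 × 0.0226 = $13.33
Municipal income tax: $589.67 × 0.033 = $19.46
Social Security (OASDI): $651.57 × 0.05 = $32.58
Paid family leave insurance: $651.57 × 0.014 = $9.12
Medicare: $651.57 × 0.02 = $13.03
Roth 401(k) contribution: $23.42
Union dues: $651.57 × 0.01 = $6.52
Total deductions = $61.90 + $13.33 + $19.46 + $32.58 + $9.12 + $13.03 + $23.42 + $6.52 = $179.36
Net pay = $651.57 − $179.36 = $472.21

$472.21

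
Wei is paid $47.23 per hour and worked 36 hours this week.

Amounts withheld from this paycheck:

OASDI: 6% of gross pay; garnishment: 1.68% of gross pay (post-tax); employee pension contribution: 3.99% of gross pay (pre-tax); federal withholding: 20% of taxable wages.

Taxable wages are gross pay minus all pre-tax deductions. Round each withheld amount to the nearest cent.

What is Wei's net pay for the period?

Gross pay: 36 × $47.23 = $1,700.28
Employee pension contribution: $1,700.28 × 0.0399 = $67.84
Taxable wages = $1,700.28 − $67.84 = $1,632.44
Federal withholding: $1,632.44 × 0.2 = $326.49
OASDI: $1,700.28 × 0.06 = $102.02
Garnishment: $1,700.28 × 0.0168 = $28.56
Total deductions = $67.84 + $326.49 + $102.02 + $28.56 = $524.91
Net pay = $1,700.28 − $524.91 = $1,175.37

$1,175.37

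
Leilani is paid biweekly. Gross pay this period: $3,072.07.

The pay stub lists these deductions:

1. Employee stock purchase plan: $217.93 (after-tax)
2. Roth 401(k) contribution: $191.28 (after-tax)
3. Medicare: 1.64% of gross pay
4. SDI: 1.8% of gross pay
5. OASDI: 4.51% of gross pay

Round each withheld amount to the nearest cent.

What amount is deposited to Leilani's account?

OASDI: $3,072.07 × 0.0451 = $138.55
Medicare: $3,072.07 × 0.0164 = $50.38
SDI: $3,072.07 × 0.018 = $55.30
Roth 401(k) contribution: $191.28
Employee stock purchase plan: $217.93
Total deductions = $138.55 + $50.38 + $55.30 + $191.28 + $217.93 = $653.44
Net pay = $3,072.07 − $653.44 = $2,418.63

$2,418.63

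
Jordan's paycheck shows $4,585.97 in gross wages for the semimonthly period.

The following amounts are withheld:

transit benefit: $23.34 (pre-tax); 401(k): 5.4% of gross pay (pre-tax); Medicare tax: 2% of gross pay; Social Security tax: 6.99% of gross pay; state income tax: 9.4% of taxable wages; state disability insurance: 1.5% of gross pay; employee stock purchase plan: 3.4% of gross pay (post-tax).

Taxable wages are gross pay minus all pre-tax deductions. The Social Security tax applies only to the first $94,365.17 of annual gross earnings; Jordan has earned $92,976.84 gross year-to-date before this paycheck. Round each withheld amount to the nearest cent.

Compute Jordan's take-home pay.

Transit benefit: $23.34
401(k): $4,585.97 × 0.054 = $247.64
Pre-tax total = $23.34 + $247.64 = $270.98
Taxable wages = $4,585.97 − $270.98 = $4,314.99
State income tax: $4,314.99 × 0.094 = $405.61
Medicare tax: $4,585.97 × 0.02 = $91.72
Social Security tax: only $94,365.17 − $92,976.84 = $1,388.33 of this check is subject → $1,388.33 × 0.0699 = $97.04
State disability insurance: $4,585.97 × 0.015 = $68.79
Employee stock purchase plan: $4,585.97 × 0.034 = $155.92
Total deductions = $23.34 + $247.64 + $405.61 + $91.72 + $97.04 + $68.79 + $155.92 = $1,090.06
Net pay = $4,585.97 − $1,090.06 = $3,495.91

$3,495.91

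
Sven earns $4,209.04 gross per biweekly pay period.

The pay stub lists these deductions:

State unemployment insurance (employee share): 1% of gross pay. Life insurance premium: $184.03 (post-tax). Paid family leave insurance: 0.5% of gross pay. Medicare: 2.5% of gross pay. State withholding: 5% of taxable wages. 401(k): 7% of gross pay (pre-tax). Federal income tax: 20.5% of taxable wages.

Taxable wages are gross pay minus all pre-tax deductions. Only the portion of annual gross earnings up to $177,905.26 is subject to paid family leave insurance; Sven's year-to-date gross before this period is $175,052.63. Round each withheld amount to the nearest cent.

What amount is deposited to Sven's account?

401(k): $4,209.04 × 0.07 = $294.63
Taxable wages = $4,209.04 − $294.63 = $3,914.41
State withholding: $3,914.41 × 0.05 = $195.72
Federal income tax: $3,914.41 × 0.205 = $802.45
Paid family leave insurance: only $177,905.26 − $175,052.63 = $2,852.63 of this check is subject → $2,852.63 × 0.005 = $14.26
Medicare: $4,209.04 × 0.025 = $105.23
State unemployment insurance (employee share): $4,209.04 × 0.01 = $42.09
Life insurance premium: $184.03
Total deductions = $294.63 + $195.72 + $802.45 + $14.26 + $105.23 + $42.09 + $184.03 = $1,638.41
Net pay = $4,209.04 − $1,638.41 = $2,570.63

$2,570.63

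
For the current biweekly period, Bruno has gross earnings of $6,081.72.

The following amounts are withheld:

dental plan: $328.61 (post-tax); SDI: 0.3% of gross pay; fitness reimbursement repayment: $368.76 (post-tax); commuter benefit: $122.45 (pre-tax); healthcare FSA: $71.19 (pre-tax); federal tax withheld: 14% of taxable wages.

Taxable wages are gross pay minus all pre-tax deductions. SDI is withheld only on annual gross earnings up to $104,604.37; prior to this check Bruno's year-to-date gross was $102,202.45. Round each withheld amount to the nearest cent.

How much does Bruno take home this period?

$4,359.17

Commuter benefit: $122.45
Healthcare FSA: $71.19
Pre-tax total = $122.45 + $71.19 = $193.64
Taxable wages = $6,081.72 − $193.64 = $5,888.08
Federal tax withheld: $5,888.08 × 0.14 = $824.33
SDI: only $104,604.37 − $102,202.45 = $2,401.92 of this check is subject → $2,401.92 × 0.003 = $7.21
Fitness reimbursement repayment: $368.76
Dental plan: $328.61
Total deductions = $122.45 + $71.19 + $824.33 + $7.21 + $368.76 + $328.61 = $1,722.55
Net pay = $6,081.72 − $1,722.55 = $4,359.17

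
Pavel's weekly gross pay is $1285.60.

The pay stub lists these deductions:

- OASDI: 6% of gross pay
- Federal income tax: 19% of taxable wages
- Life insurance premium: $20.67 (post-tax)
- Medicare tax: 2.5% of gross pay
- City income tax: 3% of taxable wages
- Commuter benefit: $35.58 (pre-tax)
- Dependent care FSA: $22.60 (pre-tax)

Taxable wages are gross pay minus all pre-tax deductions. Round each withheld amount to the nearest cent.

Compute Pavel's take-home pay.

Dependent care FSA: $22.60
Commuter benefit: $35.58
Pre-tax total = $22.60 + $35.58 = $58.18
Taxable wages = $1285.60 − $58.18 = $1227.42
City income tax: $1227.42 × 0.03 = $36.82
Federal income tax: $1227.42 × 0.19 = $233.21
Medicare tax: $1285.60 × 0.025 = $32.14
OASDI: $1285.60 × 0.06 = $77.14
Life insurance premium: $20.67
Total deductions = $22.60 + $35.58 + $36.82 + $233.21 + $32.14 + $77.14 + $20.67 = $458.16
Net pay = $1285.60 − $458.16 = $827.44

$827.44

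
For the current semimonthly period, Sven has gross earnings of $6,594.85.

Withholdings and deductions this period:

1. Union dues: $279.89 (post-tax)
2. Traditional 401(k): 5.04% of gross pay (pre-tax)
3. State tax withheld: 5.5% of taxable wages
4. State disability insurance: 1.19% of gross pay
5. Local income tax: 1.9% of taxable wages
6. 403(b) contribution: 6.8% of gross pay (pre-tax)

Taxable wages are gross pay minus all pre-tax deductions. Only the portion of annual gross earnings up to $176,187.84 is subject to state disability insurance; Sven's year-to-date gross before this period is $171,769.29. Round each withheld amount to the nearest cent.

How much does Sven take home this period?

$5,051.31

403(b) contribution: $6,594.85 × 0.068 = $448.45
Traditional 401(k): $6,594.85 × 0.0504 = $332.38
Pre-tax total = $448.45 + $332.38 = $780.83
Taxable wages = $6,594.85 − $780.83 = $5,814.02
Local income tax: $5,814.02 × 0.019 = $110.47
State tax withheld: $5,814.02 × 0.055 = $319.77
State disability insurance: only $176,187.84 − $171,769.29 = $4,418.55 of this check is subject → $4,418.55 × 0.0119 = $52.58
Union dues: $279.89
Total deductions = $448.45 + $332.38 + $110.47 + $319.77 + $52.58 + $279.89 = $1,543.54
Net pay = $6,594.85 − $1,543.54 = $5,051.31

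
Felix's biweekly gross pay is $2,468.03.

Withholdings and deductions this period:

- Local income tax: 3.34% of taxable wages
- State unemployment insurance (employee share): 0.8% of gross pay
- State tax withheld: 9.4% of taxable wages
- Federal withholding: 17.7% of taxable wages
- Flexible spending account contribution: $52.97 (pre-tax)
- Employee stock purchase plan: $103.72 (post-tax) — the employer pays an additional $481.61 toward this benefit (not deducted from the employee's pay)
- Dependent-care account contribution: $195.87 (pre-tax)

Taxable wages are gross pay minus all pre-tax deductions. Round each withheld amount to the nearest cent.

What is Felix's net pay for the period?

$1,420.21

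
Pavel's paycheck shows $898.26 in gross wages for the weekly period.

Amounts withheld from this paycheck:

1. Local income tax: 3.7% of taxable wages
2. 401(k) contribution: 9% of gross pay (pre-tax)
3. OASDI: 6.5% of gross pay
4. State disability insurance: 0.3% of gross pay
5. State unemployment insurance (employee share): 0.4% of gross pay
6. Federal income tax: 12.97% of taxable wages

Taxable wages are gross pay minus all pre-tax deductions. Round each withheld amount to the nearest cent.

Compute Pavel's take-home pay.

401(k) contribution: $898.26 × 0.09 = $80.84
Taxable wages = $898.26 − $80.84 = $817.42
Federal income tax: $817.42 × 0.1297 = $106.02
Local income tax: $817.42 × 0.037 = $30.24
OASDI: $898.26 × 0.065 = $58.39
State unemployment insurance (employee share): $898.26 × 0.004 = $3.59
State disability insurance: $898.26 × 0.003 = $2.69
Total deductions = $80.84 + $106.02 + $30.24 + $58.39 + $3.59 + $2.69 = $281.77
Net pay = $898.26 − $281.77 = $616.49

$616.49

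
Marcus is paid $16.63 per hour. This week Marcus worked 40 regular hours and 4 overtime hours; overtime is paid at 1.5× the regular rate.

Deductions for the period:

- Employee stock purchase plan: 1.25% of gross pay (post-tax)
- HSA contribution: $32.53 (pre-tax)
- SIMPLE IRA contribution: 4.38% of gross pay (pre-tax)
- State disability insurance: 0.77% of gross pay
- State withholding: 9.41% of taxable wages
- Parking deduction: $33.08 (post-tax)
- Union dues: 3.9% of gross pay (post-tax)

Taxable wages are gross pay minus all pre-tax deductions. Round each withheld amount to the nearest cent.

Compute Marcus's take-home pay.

Regular pay: 40 × $16.63 = $665.20
Overtime pay: 4 × $16.63 × 1.5 = $99.78
Gross pay = $665.20 + $99.78 = $764.98
HSA contribution: $32.53
SIMPLE IRA contribution: $764.98 × 0.0438 = $33.51
Pre-tax total = $32.53 + $33.51 = $66.04
Taxable wages = $764.98 − $66.04 = $698.94
State withholding: $698.94 × 0.0941 = $65.77
State disability insurance: $764.98 × 0.0077 = $5.89
Employee stock purchase plan: $764.98 × 0.0125 = $9.56
Union dues: $764.98 × 0.039 = $29.83
Parking deduction: $33.08
Total deductions = $32.53 + $33.51 + $65.77 + $5.89 + $9.56 + $29.83 + $33.08 = $210.17
Net pay = $764.98 − $210.17 = $554.81

$554.81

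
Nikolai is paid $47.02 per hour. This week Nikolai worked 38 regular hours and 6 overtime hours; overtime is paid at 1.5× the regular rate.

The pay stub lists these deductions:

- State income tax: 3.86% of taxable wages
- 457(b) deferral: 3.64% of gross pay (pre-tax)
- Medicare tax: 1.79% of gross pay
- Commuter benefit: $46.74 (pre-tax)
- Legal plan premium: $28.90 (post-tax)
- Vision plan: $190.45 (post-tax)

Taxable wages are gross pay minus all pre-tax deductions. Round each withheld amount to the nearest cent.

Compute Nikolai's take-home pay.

$1,743.46

Regular pay: 38 × $47.02 = $1,786.76
Overtime pay: 6 × $47.02 × 1.5 = $423.18
Gross pay = $1,786.76 + $423.18 = $2,209.94
Commuter benefit: $46.74
457(b) deferral: $2,209.94 × 0.0364 = $80.44
Pre-tax total = $46.74 + $80.44 = $127.18
Taxable wages = $2,209.94 − $127.18 = $2,082.76
State income tax: $2,082.76 × 0.0386 = $80.39
Medicare tax: $2,209.94 × 0.0179 = $39.56
Legal plan premium: $28.90
Vision plan: $190.45
Total deductions = $46.74 + $80.44 + $80.39 + $39.56 + $28.90 + $190.45 = $466.48
Net pay = $2,209.94 − $466.48 = $1,743.46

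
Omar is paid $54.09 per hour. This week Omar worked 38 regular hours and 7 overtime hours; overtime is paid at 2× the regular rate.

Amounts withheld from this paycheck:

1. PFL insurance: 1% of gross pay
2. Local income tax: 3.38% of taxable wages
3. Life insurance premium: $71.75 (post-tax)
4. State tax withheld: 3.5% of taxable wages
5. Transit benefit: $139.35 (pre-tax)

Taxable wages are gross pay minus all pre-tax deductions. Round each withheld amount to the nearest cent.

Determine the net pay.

$2,389.52

Regular pay: 38 × $54.09 = $2,055.42
Overtime pay: 7 × $54.09 × 2 = $757.26
Gross pay = $2,055.42 + $757.26 = $2,812.68
Transit benefit: $139.35
Taxable wages = $2,812.68 − $139.35 = $2,673.33
State tax withheld: $2,673.33 × 0.035 = $93.57
Local income tax: $2,673.33 × 0.0338 = $90.36
PFL insurance: $2,812.68 × 0.01 = $28.13
Life insurance premium: $71.75
Total deductions = $139.35 + $93.57 + $90.36 + $28.13 + $71.75 = $423.16
Net pay = $2,812.68 − $423.16 = $2,389.52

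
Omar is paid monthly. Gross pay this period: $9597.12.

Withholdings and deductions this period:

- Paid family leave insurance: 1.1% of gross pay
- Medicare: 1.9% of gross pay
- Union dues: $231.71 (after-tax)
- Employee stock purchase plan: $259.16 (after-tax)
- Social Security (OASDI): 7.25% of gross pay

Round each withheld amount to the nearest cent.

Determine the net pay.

Medicare: $9597.12 × 0.019 = $182.35
Paid family leave insurance: $9597.12 × 0.011 = $105.57
Social Security (OASDI): $9597.12 × 0.0725 = $695.79
Employee stock purchase plan: $259.16
Union dues: $231.71
Total deductions = $182.35 + $105.57 + $695.79 + $259.16 + $231.71 = $1474.58
Net pay = $9597.12 − $1474.58 = $8122.54

$8122.54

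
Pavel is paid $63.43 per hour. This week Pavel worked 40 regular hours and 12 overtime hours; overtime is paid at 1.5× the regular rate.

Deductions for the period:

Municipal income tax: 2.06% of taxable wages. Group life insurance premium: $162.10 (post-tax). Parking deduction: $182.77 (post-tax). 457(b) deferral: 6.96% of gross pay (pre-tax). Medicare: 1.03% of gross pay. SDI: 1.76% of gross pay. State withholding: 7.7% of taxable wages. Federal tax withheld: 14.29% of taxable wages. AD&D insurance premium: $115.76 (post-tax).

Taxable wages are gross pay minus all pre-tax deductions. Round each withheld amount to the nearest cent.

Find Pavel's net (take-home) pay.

$2036.42

Regular pay: 40 × $63.43 = $2537.20
Overtime pay: 12 × $63.43 × 1.5 = $1141.74
Gross pay = $2537.20 + $1141.74 = $3678.94
457(b) deferral: $3678.94 × 0.0696 = $256.05
Taxable wages = $3678.94 − $256.05 = $3422.89
Municipal income tax: $3422.89 × 0.0206 = $70.51
Federal tax withheld: $3422.89 × 0.1429 = $489.13
State withholding: $3422.89 × 0.077 = $263.56
Medicare: $3678.94 × 0.0103 = $37.89
SDI: $3678.94 × 0.0176 = $64.75
Parking deduction: $182.77
AD&D insurance premium: $115.76
Group life insurance premium: $162.10
Total deductions = $256.05 + $70.51 + $489.13 + $263.56 + $37.89 + $64.75 + $182.77 + $115.76 + $162.10 = $1642.52
Net pay = $3678.94 − $1642.52 = $2036.42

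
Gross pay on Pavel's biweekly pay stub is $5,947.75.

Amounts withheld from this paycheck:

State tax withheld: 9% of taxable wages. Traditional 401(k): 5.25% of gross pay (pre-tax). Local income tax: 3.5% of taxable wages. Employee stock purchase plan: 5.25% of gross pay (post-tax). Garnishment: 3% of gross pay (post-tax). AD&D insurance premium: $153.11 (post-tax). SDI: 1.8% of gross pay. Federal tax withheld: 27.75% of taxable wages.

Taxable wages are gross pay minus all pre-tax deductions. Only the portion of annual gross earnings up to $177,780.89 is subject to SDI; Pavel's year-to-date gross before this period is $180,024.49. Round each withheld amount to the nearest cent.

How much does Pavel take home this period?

$2,723.41

Traditional 401(k): $5,947.75 × 0.0525 = $312.26
Taxable wages = $5,947.75 − $312.26 = $5,635.49
Federal tax withheld: $5,635.49 × 0.2775 = $1,563.85
State tax withheld: $5,635.49 × 0.09 = $507.19
Local income tax: $5,635.49 × 0.035 = $197.24
SDI: annual cap $177,780.89 already reached (YTD $180,024.49), so $0.00
Employee stock purchase plan: $5,947.75 × 0.0525 = $312.26
Garnishment: $5,947.75 × 0.03 = $178.43
AD&D insurance premium: $153.11
Total deductions = $312.26 + $1,563.85 + $507.19 + $197.24 + $0.00 + $312.26 + $178.43 + $153.11 = $3,224.34
Net pay = $5,947.75 − $3,224.34 = $2,723.41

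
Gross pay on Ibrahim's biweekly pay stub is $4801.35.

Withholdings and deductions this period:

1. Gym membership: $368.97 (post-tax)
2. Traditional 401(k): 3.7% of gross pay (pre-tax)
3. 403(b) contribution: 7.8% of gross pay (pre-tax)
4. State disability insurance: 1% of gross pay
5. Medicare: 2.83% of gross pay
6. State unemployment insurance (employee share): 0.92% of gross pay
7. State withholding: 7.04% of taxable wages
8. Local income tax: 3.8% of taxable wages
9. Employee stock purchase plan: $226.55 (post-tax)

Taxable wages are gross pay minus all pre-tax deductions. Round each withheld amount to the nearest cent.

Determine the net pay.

$2965.00

403(b) contribution: $4801.35 × 0.078 = $374.51
Traditional 401(k): $4801.35 × 0.037 = $177.65
Pre-tax total = $374.51 + $177.65 = $552.16
Taxable wages = $4801.35 − $552.16 = $4249.19
Local income tax: $4249.19 × 0.038 = $161.47
State withholding: $4249.19 × 0.0704 = $299.14
Medicare: $4801.35 × 0.0283 = $135.88
State unemployment insurance (employee share): $4801.35 × 0.0092 = $44.17
State disability insurance: $4801.35 × 0.01 = $48.01
Employee stock purchase plan: $226.55
Gym membership: $368.97
Total deductions = $374.51 + $177.65 + $161.47 + $299.14 + $135.88 + $44.17 + $48.01 + $226.55 + $368.97 = $1836.35
Net pay = $4801.35 − $1836.35 = $2965.00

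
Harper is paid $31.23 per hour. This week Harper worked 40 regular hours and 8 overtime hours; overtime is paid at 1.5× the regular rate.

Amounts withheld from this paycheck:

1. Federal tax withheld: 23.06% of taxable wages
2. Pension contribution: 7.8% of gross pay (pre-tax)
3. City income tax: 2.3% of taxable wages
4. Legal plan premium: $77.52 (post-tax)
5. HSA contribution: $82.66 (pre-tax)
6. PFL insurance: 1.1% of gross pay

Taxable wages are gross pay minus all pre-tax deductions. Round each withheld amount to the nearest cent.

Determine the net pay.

$960.50

Regular pay: 40 × $31.23 = $1,249.20
Overtime pay: 8 × $31.23 × 1.5 = $374.76
Gross pay = $1,249.20 + $374.76 = $1,623.96
HSA contribution: $82.66
Pension contribution: $1,623.96 × 0.078 = $126.67
Pre-tax total = $82.66 + $126.67 = $209.33
Taxable wages = $1,623.96 − $209.33 = $1,414.63
City income tax: $1,414.63 × 0.023 = $32.54
Federal tax withheld: $1,414.63 × 0.2306 = $326.21
PFL insurance: $1,623.96 × 0.011 = $17.86
Legal plan premium: $77.52
Total deductions = $82.66 + $126.67 + $32.54 + $326.21 + $17.86 + $77.52 = $663.46
Net pay = $1,623.96 − $663.46 = $960.50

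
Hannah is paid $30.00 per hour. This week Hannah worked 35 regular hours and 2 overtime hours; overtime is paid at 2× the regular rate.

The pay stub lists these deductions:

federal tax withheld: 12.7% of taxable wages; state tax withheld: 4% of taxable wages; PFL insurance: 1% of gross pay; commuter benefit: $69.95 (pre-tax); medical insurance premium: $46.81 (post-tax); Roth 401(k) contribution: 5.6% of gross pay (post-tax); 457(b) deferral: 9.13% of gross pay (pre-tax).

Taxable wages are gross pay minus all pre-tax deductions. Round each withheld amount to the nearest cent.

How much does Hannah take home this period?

$703.33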